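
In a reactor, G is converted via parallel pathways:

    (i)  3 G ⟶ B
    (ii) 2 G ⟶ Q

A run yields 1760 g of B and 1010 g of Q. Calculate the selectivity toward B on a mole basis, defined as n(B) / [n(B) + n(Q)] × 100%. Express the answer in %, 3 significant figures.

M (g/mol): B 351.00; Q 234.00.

n(B) = 1760 / 351.00 = 5.014 mol
n(Q) = 1010 / 234.00 = 4.316 mol
selectivity = 5.014/(5.014+4.316) × 100 = 53.74 %

53.7 %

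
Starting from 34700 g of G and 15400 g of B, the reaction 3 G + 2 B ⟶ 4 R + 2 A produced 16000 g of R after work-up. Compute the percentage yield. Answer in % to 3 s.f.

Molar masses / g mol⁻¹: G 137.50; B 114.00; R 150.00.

39.5 %

n(G) = 34700 / 137.50 = 252.4 mol
n(B) = 15400 / 114.00 = 135.1 mol
n/ν for G = 252.4/3 = 84.13
n/ν for B = 135.1/2 = 67.55
Smallest n/ν is B → limiting reagent.
theoretical n(R) = (4/2) × 135.1 = 270.2 mol → 40530 g
% yield = 16000 / 40530 × 100 = 39.48 %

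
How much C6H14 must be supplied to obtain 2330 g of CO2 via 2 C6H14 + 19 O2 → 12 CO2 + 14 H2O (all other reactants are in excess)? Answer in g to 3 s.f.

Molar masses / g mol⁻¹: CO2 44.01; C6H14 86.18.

760 g

n(CO2) = 2330 / 44.01 = 52.94 mol
n(C6H14) = (2/12) × 52.94 = 8.823 mol
mass = 8.823 × 86.18 = 760.4 g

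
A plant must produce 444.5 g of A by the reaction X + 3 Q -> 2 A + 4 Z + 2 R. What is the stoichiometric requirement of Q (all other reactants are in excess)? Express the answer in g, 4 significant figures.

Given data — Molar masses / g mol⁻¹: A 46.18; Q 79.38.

n(A) = 444.5 / 46.18 = 9.625 mol
n(Q) = (3/2) × 9.625 = 14.44 mol
mass = 14.44 × 79.38 = 1146 g

1146 g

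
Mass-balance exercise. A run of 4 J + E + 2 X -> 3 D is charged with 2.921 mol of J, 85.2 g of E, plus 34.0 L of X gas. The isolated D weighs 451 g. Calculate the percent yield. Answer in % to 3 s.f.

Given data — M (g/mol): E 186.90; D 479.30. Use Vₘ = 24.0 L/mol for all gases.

68.8 %

n(J) = 2.921 mol
n(E) = 85.20 / 186.90 = 0.4559 mol
n(X) = 34.00 / 24.0 = 1.417 mol
n/ν → J: 0.7303, E: 0.4559, X: 0.7085; E is limiting.
theoretical n(D) = (3/1) × 0.4559 = 1.368 mol → 655.7 g
% yield = 451 / 655.7 × 100 = 68.78 %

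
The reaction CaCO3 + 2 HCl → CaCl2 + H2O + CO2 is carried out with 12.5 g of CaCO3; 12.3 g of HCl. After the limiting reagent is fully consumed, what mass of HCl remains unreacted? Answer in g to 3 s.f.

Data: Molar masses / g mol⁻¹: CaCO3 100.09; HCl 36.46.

3.19 g

n(CaCO3) = 12.50 / 100.09 = 0.1249 mol
n(HCl) = 12.30 / 36.46 = 0.3374 mol
n/ν → CaCO3: 0.1249, HCl: 0.1687; CaCO3 is limiting.
HCl consumed = (2/1) × 0.1249 = 0.2498 mol
HCl remaining = 0.3374 − 0.2498 = 0.08760 mol
mass = 0.08760 × 36.46 = 3.194 g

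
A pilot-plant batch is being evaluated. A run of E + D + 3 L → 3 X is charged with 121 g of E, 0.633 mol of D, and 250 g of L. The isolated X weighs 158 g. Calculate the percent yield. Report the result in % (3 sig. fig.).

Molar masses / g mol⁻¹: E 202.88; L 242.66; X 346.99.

n(E) = 121.0 / 202.88 = 0.5964 mol
n(D) = 0.6330 mol
n(L) = 250.0 / 242.66 = 1.030 mol
n/ν for E = 0.5964/1 = 0.5964
n/ν for D = 0.6330/1 = 0.6330
n/ν for L = 1.030/3 = 0.3433
Smallest n/ν is L → limiting reagent.
theoretical n(X) = (3/3) × 1.030 = 1.030 mol → 357.4 g
% yield = 158 / 357.4 × 100 = 44.21 %

44.2 %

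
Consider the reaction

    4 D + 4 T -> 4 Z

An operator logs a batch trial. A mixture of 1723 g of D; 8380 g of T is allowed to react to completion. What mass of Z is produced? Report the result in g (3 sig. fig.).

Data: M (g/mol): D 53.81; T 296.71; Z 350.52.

n(D) = 1723 / 53.81 = 32.02 mol
n(T) = 8380 / 296.71 = 28.24 mol
n/ν for D = 32.02/4 = 8.005
n/ν for T = 28.24/4 = 7.060
Smallest n/ν is T → limiting reagent.
n(Z) = (4/4) × 28.24 = 28.24 mol
mass = 28.24 × 350.52 = 9899 g

9900 g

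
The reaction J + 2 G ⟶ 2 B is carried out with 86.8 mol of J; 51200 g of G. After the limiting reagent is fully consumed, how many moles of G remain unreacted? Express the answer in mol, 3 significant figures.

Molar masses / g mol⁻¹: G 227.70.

51.3 mol

n(J) = 86.80 mol
n(G) = 51200 / 227.70 = 224.9 mol
n/ν → J: 86.80, G: 112.5; J is limiting.
G consumed = (2/1) × 86.80 = 173.6 mol
G remaining = 224.9 − 173.6 = 51.30 mol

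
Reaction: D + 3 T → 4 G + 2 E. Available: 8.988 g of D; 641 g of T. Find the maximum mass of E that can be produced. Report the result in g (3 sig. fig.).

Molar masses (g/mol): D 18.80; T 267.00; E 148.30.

142 g

n(D) = 8.988 / 18.80 = 0.4781 mol
n(T) = 641.0 / 267.00 = 2.401 mol
n/ν for D = 0.4781/1 = 0.4781
n/ν for T = 2.401/3 = 0.8003
Smallest n/ν is D → limiting reagent.
n(E) = (2/1) × 0.4781 = 0.9562 mol
mass = 0.9562 × 148.30 = 141.8 g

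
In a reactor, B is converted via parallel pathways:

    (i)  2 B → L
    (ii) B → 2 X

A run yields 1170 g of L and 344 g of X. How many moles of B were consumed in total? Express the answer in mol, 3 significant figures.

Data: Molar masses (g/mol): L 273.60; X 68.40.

n(L) = 1170 / 273.60 = 4.276 mol
n(X) = 344 / 68.40 = 5.029 mol
n(B) via (i) = (2/1)×4.276 = 8.552 mol
n(B) via (ii) = (1/2)×5.029 = 2.515 mol
total n(B) = 8.552 + 2.515 = 11.07 mol

11.1 mol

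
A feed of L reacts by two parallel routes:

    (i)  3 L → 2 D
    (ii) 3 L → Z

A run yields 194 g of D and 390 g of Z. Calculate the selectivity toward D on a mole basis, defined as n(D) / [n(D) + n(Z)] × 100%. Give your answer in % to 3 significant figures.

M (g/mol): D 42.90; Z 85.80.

49.9 %

n(D) = 194 / 42.90 = 4.522 mol
n(Z) = 390 / 85.80 = 4.545 mol
selectivity = 4.522/(4.522+4.545) × 100 = 49.87 %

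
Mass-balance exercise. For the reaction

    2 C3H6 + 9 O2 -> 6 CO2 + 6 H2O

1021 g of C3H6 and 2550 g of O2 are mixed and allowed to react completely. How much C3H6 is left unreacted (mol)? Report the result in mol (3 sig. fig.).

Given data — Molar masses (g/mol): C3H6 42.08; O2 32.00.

6.55 mol

n(C3H6) = 1021 / 42.08 = 24.26 mol
n(O2) = 2550 / 32.00 = 79.69 mol
n/ν → C3H6: 12.13, O2: 8.854; O2 is limiting.
C3H6 consumed = (2/9) × 79.69 = 17.71 mol
C3H6 remaining = 24.26 − 17.71 = 6.550 mol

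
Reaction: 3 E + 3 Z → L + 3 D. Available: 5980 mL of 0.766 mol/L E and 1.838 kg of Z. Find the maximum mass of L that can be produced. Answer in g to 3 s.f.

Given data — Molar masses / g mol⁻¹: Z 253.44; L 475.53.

n(E) = 0.766 × 5980/1000 = 4.581 mol
n(Z) = 1.838×1000 / 253.44 = 7.252 mol
n/ν → E: 1.527, Z: 2.417; E is limiting.
n(L) = (1/3) × 4.581 = 1.527 mol
mass = 1.527 × 475.53 = 726.1 g

726 g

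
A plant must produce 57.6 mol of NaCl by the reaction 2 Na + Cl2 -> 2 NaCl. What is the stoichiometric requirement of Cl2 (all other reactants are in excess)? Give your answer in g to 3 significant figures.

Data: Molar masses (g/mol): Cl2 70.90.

2040 g

n(NaCl) = 57.60 mol
n(Cl2) = (1/2) × 57.60 = 28.80 mol
mass = 28.80 × 70.90 = 2042 g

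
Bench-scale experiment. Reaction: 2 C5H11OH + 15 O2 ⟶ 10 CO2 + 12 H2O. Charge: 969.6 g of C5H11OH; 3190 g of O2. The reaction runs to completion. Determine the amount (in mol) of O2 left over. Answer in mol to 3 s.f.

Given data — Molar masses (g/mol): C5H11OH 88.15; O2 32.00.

n(C5H11OH) = 969.6 / 88.15 = 11.00 mol
n(O2) = 3190 / 32.00 = 99.69 mol
n/ν → C5H11OH: 5.500, O2: 6.646; C5H11OH is limiting.
O2 consumed = (15/2) × 11.00 = 82.50 mol
O2 remaining = 99.69 − 82.50 = 17.19 mol

17.2 mol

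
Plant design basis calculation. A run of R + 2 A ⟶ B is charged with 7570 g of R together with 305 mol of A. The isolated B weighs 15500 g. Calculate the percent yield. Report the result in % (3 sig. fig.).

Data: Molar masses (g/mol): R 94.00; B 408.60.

47.1 %

n(R) = 7570 / 94.00 = 80.53 mol
n(A) = 305.0 mol
n/ν → R: 80.53, A: 152.5; R is limiting.
theoretical n(B) = (1/1) × 80.53 = 80.53 mol → 32900 g
% yield = 15500 / 32900 × 100 = 47.11 %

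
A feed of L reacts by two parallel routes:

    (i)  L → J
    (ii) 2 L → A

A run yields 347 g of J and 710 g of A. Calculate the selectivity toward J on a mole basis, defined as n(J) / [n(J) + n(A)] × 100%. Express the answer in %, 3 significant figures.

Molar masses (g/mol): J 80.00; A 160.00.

49.4 %

n(J) = 347 / 80.00 = 4.338 mol
n(A) = 710 / 160.00 = 4.438 mol
selectivity = 4.338/(4.338+4.438) × 100 = 49.43 %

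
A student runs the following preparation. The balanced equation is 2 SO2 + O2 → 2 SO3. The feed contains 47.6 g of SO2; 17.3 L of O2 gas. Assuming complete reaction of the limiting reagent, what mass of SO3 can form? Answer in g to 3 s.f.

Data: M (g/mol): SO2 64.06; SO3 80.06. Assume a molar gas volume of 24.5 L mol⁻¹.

n(SO2) = 47.60 / 64.06 = 0.7431 mol
n(O2) = 17.30 / 24.5 = 0.7061 mol
n/ν for SO2 = 0.7431/2 = 0.3716
n/ν for O2 = 0.7061/1 = 0.7061
Smallest n/ν is SO2 → limiting reagent.
n(SO3) = (2/2) × 0.7431 = 0.7431 mol
mass = 0.7431 × 80.06 = 59.49 g

59.5 g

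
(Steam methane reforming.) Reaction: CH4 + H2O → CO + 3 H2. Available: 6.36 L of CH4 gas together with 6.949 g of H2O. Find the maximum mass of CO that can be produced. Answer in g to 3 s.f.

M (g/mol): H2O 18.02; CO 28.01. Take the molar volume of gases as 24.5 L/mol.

7.27 g

n(CH4) = 6.360 / 24.5 = 0.2596 mol
n(H2O) = 6.949 / 18.02 = 0.3856 mol
n/ν for CH4 = 0.2596/1 = 0.2596
n/ν for H2O = 0.3856/1 = 0.3856
Smallest n/ν is CH4 → limiting reagent.
n(CO) = (1/1) × 0.2596 = 0.2596 mol
mass = 0.2596 × 28.01 = 7.271 g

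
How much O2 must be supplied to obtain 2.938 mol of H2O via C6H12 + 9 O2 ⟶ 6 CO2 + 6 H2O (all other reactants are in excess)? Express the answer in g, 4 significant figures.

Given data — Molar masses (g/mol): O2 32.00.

141.0 g

n(H2O) = 2.938 mol
n(O2) = (9/6) × 2.938 = 4.407 mol
mass = 4.407 × 32.00 = 141.0 g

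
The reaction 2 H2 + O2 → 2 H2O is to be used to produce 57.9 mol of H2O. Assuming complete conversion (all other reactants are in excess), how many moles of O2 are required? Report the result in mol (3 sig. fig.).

29.0 mol

n(H2O) = 57.90 mol
n(O2) = (1/2) × 57.90 = 28.95 mol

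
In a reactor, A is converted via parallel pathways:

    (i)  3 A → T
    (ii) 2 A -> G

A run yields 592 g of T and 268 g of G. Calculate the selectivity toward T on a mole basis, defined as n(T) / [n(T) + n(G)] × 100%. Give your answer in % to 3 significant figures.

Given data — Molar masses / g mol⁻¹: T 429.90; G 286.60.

59.6 %

n(T) = 592 / 429.90 = 1.377 mol
n(G) = 268 / 286.60 = 0.9351 mol
selectivity = 1.377/(1.377+0.9351) × 100 = 59.56 %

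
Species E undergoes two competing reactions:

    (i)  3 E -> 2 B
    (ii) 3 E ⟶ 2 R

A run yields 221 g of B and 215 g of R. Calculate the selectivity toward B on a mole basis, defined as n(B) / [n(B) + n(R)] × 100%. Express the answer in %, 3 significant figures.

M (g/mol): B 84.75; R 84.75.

50.7 %

n(B) = 221 / 84.75 = 2.608 mol
n(R) = 215 / 84.75 = 2.537 mol
selectivity = 2.608/(2.608+2.537) × 100 = 50.69 %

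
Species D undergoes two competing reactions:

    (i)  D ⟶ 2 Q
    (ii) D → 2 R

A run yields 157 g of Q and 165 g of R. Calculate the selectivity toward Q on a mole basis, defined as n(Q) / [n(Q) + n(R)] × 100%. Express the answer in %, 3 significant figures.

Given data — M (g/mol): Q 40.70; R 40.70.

48.8 %

n(Q) = 157 / 40.70 = 3.857 mol
n(R) = 165 / 40.70 = 4.054 mol
selectivity = 3.857/(3.857+4.054) × 100 = 48.75 %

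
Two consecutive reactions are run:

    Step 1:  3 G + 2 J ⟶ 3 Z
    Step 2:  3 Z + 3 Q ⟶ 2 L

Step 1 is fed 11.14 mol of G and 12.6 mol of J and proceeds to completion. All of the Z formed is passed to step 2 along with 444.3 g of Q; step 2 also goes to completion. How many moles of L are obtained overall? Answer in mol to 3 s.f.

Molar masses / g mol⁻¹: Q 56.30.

5.26 mol

Step 1:
n(G) = 11.14 mol
n(J) = 12.60 mol
n/ν for G = 11.14/3 = 3.713
n/ν for J = 12.60/2 = 6.300
Smallest n/ν is G → limiting reagent.
n(Z) produced = (3/3) × 11.14 = 11.14 mol
Step 2:
n(Z) available = 11.14 mol
n(Q) = 444.3 / 56.30 = 7.892 mol
n/ν for Z = 11.14/3 = 3.713
n/ν for Q = 7.892/3 = 2.631
Smallest n/ν is Q → limiting reagent.
n(L) = (2/3) × 7.892 = 5.261 mol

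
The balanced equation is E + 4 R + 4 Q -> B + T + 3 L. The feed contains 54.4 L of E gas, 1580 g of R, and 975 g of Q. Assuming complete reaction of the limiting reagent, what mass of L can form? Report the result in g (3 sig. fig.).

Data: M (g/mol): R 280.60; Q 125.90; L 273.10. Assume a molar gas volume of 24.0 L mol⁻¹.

1150 g

n(E) = 54.40 / 24.0 = 2.267 mol
n(R) = 1580 / 280.60 = 5.631 mol
n(Q) = 975.0 / 125.90 = 7.744 mol
n/ν for E = 2.267/1 = 2.267
n/ν for R = 5.631/4 = 1.408
n/ν for Q = 7.744/4 = 1.936
Smallest n/ν is R → limiting reagent.
n(L) = (3/4) × 5.631 = 4.223 mol
mass = 4.223 × 273.10 = 1153 g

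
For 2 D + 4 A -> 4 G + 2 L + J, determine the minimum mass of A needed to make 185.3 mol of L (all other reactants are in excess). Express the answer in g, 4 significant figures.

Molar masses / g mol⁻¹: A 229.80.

85160 g

n(L) = 185.3 mol
n(A) = (4/2) × 185.3 = 370.6 mol
mass = 370.6 × 229.80 = 85160 g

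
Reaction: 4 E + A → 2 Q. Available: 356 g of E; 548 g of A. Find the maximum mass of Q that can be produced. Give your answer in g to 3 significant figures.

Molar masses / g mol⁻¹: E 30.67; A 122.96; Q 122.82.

713 g

n(E) = 356.0 / 30.67 = 11.61 mol
n(A) = 548.0 / 122.96 = 4.457 mol
n/ν → E: 2.903, A: 4.457; E is limiting.
n(Q) = (2/4) × 11.61 = 5.805 mol
mass = 5.805 × 122.82 = 713.0 g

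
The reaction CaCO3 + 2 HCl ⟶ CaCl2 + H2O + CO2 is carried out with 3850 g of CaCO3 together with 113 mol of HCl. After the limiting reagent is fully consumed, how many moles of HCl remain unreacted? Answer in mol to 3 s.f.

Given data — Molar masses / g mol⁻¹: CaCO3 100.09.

36.1 mol

n(CaCO3) = 3850 / 100.09 = 38.47 mol
n(HCl) = 113.0 mol
n/ν → CaCO3: 38.47, HCl: 56.50; CaCO3 is limiting.
HCl consumed = (2/1) × 38.47 = 76.94 mol
HCl remaining = 113.0 − 76.94 = 36.06 mol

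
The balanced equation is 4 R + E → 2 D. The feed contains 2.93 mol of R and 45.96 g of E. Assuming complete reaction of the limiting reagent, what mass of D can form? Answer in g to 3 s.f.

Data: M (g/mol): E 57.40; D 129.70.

190 g

n(R) = 2.930 mol
n(E) = 45.96 / 57.40 = 0.8007 mol
n/ν for R = 2.930/4 = 0.7325
n/ν for E = 0.8007/1 = 0.8007
Smallest n/ν is R → limiting reagent.
n(D) = (2/4) × 2.930 = 1.465 mol
mass = 1.465 × 129.70 = 190.0 g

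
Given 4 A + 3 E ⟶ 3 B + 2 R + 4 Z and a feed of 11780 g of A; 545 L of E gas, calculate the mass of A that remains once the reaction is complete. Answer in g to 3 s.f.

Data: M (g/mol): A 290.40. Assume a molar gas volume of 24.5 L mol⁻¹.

3170 g

n(A) = 11780 / 290.40 = 40.56 mol
n(E) = 545.0 / 24.5 = 22.24 mol
n/ν for A = 40.56/4 = 10.14
n/ν for E = 22.24/3 = 7.413
Smallest n/ν is E → limiting reagent.
A consumed = (4/3) × 22.24 = 29.65 mol
A remaining = 40.56 − 29.65 = 10.91 mol
mass = 10.91 × 290.40 = 3168 g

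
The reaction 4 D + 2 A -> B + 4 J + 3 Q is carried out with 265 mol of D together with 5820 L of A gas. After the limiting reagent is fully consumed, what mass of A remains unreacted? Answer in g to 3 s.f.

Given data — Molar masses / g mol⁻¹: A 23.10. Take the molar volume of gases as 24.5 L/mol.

n(D) = 265.0 mol
n(A) = 5820 / 24.5 = 237.6 mol
n/ν → D: 66.25, A: 118.8; D is limiting.
A consumed = (2/4) × 265.0 = 132.5 mol
A remaining = 237.6 − 132.5 = 105.1 mol
mass = 105.1 × 23.10 = 2428 g

2430 g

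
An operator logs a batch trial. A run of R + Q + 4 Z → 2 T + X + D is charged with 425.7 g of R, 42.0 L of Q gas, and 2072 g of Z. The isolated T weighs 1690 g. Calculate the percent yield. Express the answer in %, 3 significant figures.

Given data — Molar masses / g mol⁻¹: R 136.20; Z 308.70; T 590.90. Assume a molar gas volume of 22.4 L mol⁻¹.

85.2 %

n(R) = 425.7 / 136.20 = 3.126 mol
n(Q) = 42.00 / 22.4 = 1.875 mol
n(Z) = 2072 / 308.70 = 6.712 mol
n/ν for R = 3.126/1 = 3.126
n/ν for Q = 1.875/1 = 1.875
n/ν for Z = 6.712/4 = 1.678
Smallest n/ν is Z → limiting reagent.
theoretical n(T) = (2/4) × 6.712 = 3.356 mol → 1983 g
% yield = 1690 / 1983 × 100 = 85.22 %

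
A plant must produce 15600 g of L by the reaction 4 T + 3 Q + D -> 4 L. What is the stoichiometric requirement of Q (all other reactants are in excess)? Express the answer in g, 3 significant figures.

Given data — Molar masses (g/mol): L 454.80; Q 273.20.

n(L) = 15600 / 454.80 = 34.30 mol
n(Q) = (3/4) × 34.30 = 25.73 mol
mass = 25.73 × 273.20 = 7029 g

7030 g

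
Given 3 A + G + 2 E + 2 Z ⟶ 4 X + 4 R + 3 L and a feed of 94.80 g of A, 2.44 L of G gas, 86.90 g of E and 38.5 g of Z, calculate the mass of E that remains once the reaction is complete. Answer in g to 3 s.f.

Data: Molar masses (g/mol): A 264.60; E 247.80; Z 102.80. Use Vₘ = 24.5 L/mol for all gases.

37.5 g

n(A) = 94.80 / 264.60 = 0.3583 mol
n(G) = 2.440 / 24.5 = 0.09959 mol
n(E) = 86.90 / 247.80 = 0.3507 mol
n(Z) = 38.50 / 102.80 = 0.3745 mol
n/ν for A = 0.3583/3 = 0.1194
n/ν for G = 0.09959/1 = 0.09959
n/ν for E = 0.3507/2 = 0.1754
n/ν for Z = 0.3745/2 = 0.1873
Smallest n/ν is G → limiting reagent.
E consumed = (2/1) × 0.09959 = 0.1992 mol
E remaining = 0.3507 − 0.1992 = 0.1515 mol
mass = 0.1515 × 247.80 = 37.54 g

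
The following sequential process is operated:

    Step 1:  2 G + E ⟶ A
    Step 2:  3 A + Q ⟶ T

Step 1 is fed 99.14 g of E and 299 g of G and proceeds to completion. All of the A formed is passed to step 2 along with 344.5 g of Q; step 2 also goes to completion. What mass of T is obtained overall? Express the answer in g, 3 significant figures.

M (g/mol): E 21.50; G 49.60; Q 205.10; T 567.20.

570 g

Step 1:
n(E) = 99.14 / 21.50 = 4.611 mol
n(G) = 299.0 / 49.60 = 6.028 mol
n/ν for E = 4.611/1 = 4.611
n/ν for G = 6.028/2 = 3.014
Smallest n/ν is G → limiting reagent.
n(A) produced = (1/2) × 6.028 = 3.014 mol
Step 2:
n(A) available = 3.014 mol
n(Q) = 344.5 / 205.10 = 1.680 mol
n/ν for A = 3.014/3 = 1.005
n/ν for Q = 1.680/1 = 1.680
Smallest n/ν is A → limiting reagent.
n(T) = (1/3) × 3.014 = 1.005 mol
mass = 1.005 × 567.20 = 570.0 g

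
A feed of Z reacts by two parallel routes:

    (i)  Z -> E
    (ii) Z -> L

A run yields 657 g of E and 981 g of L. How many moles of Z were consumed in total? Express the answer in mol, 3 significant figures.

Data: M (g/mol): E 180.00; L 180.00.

n(E) = 657 / 180.00 = 3.650 mol
n(L) = 981 / 180.00 = 5.450 mol
n(Z) via (i) = (1/1)×3.650 = 3.650 mol
n(Z) via (ii) = (1/1)×5.450 = 5.450 mol
total n(Z) = 3.650 + 5.450 = 9.100 mol

9.10 mol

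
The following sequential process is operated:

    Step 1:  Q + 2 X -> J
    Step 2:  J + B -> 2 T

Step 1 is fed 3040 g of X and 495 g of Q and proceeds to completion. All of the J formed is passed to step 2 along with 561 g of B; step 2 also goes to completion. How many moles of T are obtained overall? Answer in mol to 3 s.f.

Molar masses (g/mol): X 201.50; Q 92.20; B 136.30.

Step 1:
n(X) = 3040 / 201.50 = 15.09 mol
n(Q) = 495.0 / 92.20 = 5.369 mol
n/ν for X = 15.09/2 = 7.545
n/ν for Q = 5.369/1 = 5.369
Smallest n/ν is Q → limiting reagent.
n(J) produced = (1/1) × 5.369 = 5.369 mol
Step 2:
n(J) available = 5.369 mol
n(B) = 561.0 / 136.30 = 4.116 mol
n/ν for J = 5.369/1 = 5.369
n/ν for B = 4.116/1 = 4.116
Smallest n/ν is B → limiting reagent.
n(T) = (2/1) × 4.116 = 8.232 mol

8.23 mol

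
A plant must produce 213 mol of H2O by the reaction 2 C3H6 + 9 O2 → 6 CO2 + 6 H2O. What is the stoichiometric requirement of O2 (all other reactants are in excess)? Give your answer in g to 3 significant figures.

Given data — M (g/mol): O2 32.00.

10200 g

n(H2O) = 213.0 mol
n(O2) = (9/6) × 213.0 = 319.5 mol
mass = 319.5 × 32.00 = 10220 g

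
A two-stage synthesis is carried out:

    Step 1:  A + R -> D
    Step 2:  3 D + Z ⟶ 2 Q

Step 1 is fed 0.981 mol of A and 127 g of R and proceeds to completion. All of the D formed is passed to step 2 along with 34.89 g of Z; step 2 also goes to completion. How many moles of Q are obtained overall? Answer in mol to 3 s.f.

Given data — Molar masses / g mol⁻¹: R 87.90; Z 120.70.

Step 1:
n(A) = 0.9810 mol
n(R) = 127.0 / 87.90 = 1.445 mol
n/ν for A = 0.9810/1 = 0.9810
n/ν for R = 1.445/1 = 1.445
Smallest n/ν is A → limiting reagent.
n(D) produced = (1/1) × 0.9810 = 0.9810 mol
Step 2:
n(D) available = 0.9810 mol
n(Z) = 34.89 / 120.70 = 0.2891 mol
n/ν for D = 0.9810/3 = 0.3270
n/ν for Z = 0.2891/1 = 0.2891
Smallest n/ν is Z → limiting reagent.
n(Q) = (2/1) × 0.2891 = 0.5782 mol

0.578 mol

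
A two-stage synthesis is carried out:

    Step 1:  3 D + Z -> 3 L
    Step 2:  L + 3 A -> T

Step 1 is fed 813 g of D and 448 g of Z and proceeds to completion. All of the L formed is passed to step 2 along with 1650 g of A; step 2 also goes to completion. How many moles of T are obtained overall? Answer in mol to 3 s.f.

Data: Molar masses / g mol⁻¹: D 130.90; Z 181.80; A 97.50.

Step 1:
n(D) = 813.0 / 130.90 = 6.211 mol
n(Z) = 448.0 / 181.80 = 2.464 mol
n/ν → D: 2.070, Z: 2.464; D is limiting.
n(L) produced = (3/3) × 6.211 = 6.211 mol
Step 2:
n(L) available = 6.211 mol
n(A) = 1650 / 97.50 = 16.92 mol
n/ν → L: 6.211, A: 5.640; A is limiting.
n(T) = (1/3) × 16.92 = 5.640 mol

5.64 mol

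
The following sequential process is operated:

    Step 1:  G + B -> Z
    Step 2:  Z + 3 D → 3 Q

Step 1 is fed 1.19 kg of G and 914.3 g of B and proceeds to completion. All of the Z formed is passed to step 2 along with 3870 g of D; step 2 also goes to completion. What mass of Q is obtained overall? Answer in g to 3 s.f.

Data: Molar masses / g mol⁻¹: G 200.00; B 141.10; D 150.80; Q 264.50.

Step 1:
n(G) = 1.190×1000 / 200.00 = 5.950 mol
n(B) = 914.3 / 141.10 = 6.480 mol
n/ν for G = 5.950/1 = 5.950
n/ν for B = 6.480/1 = 6.480
Smallest n/ν is G → limiting reagent.
n(Z) produced = (1/1) × 5.950 = 5.950 mol
Step 2:
n(Z) available = 5.950 mol
n(D) = 3870 / 150.80 = 25.66 mol
n/ν for Z = 5.950/1 = 5.950
n/ν for D = 25.66/3 = 8.553
Smallest n/ν is Z → limiting reagent.
n(Q) = (3/1) × 5.950 = 17.85 mol
mass = 17.85 × 264.50 = 4721 g

4720 g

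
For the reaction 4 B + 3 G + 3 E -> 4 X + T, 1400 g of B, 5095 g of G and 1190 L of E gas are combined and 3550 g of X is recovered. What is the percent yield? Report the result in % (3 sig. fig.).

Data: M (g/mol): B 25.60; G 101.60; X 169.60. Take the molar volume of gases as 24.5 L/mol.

38.3 %

n(B) = 1400 / 25.60 = 54.69 mol
n(G) = 5095 / 101.60 = 50.15 mol
n(E) = 1190 / 24.5 = 48.57 mol
n/ν for B = 54.69/4 = 13.67
n/ν for G = 50.15/3 = 16.72
n/ν for E = 48.57/3 = 16.19
Smallest n/ν is B → limiting reagent.
theoretical n(X) = (4/4) × 54.69 = 54.69 mol → 9275 g
% yield = 3550 / 9275 × 100 = 38.27 %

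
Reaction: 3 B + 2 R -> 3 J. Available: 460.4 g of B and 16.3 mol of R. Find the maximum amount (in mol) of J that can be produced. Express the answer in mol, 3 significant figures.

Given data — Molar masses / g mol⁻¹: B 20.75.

22.2 mol

n(B) = 460.4 / 20.75 = 22.19 mol
n(R) = 16.30 mol
n/ν for B = 22.19/3 = 7.397
n/ν for R = 16.30/2 = 8.150
Smallest n/ν is B → limiting reagent.
n(J) = (3/3) × 22.19 = 22.19 mol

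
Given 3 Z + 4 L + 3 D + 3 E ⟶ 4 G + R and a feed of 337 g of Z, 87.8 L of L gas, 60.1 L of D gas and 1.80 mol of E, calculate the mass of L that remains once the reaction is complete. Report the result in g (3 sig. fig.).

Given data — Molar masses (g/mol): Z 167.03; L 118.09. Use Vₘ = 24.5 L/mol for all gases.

140 g

n(Z) = 337.0 / 167.03 = 2.018 mol
n(L) = 87.80 / 24.5 = 3.584 mol
n(D) = 60.10 / 24.5 = 2.453 mol
n(E) = 1.800 mol
n/ν for Z = 2.018/3 = 0.6727
n/ν for L = 3.584/4 = 0.8960
n/ν for D = 2.453/3 = 0.8177
n/ν for E = 1.800/3 = 0.6000
Smallest n/ν is E → limiting reagent.
L consumed = (4/3) × 1.800 = 2.400 mol
L remaining = 3.584 − 2.400 = 1.184 mol
mass = 1.184 × 118.09 = 139.8 g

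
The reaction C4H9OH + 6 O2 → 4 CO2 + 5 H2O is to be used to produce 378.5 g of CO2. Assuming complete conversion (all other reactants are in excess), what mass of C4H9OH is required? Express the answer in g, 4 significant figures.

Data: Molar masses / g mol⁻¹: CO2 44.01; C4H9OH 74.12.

n(CO2) = 378.5 / 44.01 = 8.600 mol
n(C4H9OH) = (1/4) × 8.600 = 2.150 mol
mass = 2.150 × 74.12 = 159.4 g

159.4 g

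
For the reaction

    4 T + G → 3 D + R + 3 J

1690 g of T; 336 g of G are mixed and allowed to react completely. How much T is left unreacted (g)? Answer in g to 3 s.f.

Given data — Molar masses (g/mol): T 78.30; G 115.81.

n(T) = 1690 / 78.30 = 21.58 mol
n(G) = 336.0 / 115.81 = 2.901 mol
n/ν for T = 21.58/4 = 5.395
n/ν for G = 2.901/1 = 2.901
Smallest n/ν is G → limiting reagent.
T consumed = (4/1) × 2.901 = 11.60 mol
T remaining = 21.58 − 11.60 = 9.980 mol
mass = 9.980 × 78.30 = 781.4 g

781 g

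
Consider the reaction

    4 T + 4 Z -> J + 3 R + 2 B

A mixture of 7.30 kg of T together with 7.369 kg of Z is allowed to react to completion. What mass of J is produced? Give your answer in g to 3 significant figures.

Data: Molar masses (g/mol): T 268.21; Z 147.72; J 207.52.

n(T) = 7.300×1000 / 268.21 = 27.22 mol
n(Z) = 7.369×1000 / 147.72 = 49.88 mol
n/ν → T: 6.805, Z: 12.47; T is limiting.
n(J) = (1/4) × 27.22 = 6.805 mol
mass = 6.805 × 207.52 = 1412 g

1410 g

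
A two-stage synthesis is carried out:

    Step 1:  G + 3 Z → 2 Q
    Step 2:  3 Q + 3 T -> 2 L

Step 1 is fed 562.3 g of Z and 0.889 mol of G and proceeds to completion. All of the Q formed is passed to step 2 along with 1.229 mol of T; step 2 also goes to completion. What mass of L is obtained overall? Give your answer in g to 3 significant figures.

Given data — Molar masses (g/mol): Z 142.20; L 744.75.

610 g

Step 1:
n(Z) = 562.3 / 142.20 = 3.954 mol
n(G) = 0.8890 mol
n/ν for Z = 3.954/3 = 1.318
n/ν for G = 0.8890/1 = 0.8890
Smallest n/ν is G → limiting reagent.
n(Q) produced = (2/1) × 0.8890 = 1.778 mol
Step 2:
n(Q) available = 1.778 mol
n(T) = 1.229 mol
n/ν for Q = 1.778/3 = 0.5927
n/ν for T = 1.229/3 = 0.4097
Smallest n/ν is T → limiting reagent.
n(L) = (2/3) × 1.229 = 0.8193 mol
mass = 0.8193 × 744.75 = 610.2 g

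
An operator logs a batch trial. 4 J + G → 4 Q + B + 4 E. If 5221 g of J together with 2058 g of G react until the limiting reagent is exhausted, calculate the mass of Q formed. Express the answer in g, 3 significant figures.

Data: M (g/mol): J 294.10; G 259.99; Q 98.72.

1750 g

n(J) = 5221 / 294.10 = 17.75 mol
n(G) = 2058 / 259.99 = 7.916 mol
n/ν for J = 17.75/4 = 4.438
n/ν for G = 7.916/1 = 7.916
Smallest n/ν is J → limiting reagent.
n(Q) = (4/4) × 17.75 = 17.75 mol
mass = 17.75 × 98.72 = 1752 g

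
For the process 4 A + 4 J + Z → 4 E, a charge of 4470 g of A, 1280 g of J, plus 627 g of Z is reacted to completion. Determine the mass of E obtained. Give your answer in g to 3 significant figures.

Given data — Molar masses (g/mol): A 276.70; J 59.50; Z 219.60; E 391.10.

n(A) = 4470 / 276.70 = 16.15 mol
n(J) = 1280 / 59.50 = 21.51 mol
n(Z) = 627.0 / 219.60 = 2.855 mol
n/ν for A = 16.15/4 = 4.038
n/ν for J = 21.51/4 = 5.378
n/ν for Z = 2.855/1 = 2.855
Smallest n/ν is Z → limiting reagent.
n(E) = (4/1) × 2.855 = 11.42 mol
mass = 11.42 × 391.10 = 4466 g

4470 g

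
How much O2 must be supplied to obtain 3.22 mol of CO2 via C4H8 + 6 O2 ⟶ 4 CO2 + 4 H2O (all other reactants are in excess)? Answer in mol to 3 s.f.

n(CO2) = 3.220 mol
n(O2) = (6/4) × 3.220 = 4.830 mol

4.83 mol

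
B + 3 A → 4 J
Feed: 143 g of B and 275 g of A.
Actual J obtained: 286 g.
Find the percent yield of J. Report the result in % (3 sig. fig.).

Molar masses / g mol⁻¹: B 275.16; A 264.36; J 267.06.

77.2 %

n(B) = 143.0 / 275.16 = 0.5197 mol
n(A) = 275.0 / 264.36 = 1.040 mol
n/ν for B = 0.5197/1 = 0.5197
n/ν for A = 1.040/3 = 0.3467
Smallest n/ν is A → limiting reagent.
theoretical n(J) = (4/3) × 1.040 = 1.387 mol → 370.4 g
% yield = 286 / 370.4 × 100 = 77.21 %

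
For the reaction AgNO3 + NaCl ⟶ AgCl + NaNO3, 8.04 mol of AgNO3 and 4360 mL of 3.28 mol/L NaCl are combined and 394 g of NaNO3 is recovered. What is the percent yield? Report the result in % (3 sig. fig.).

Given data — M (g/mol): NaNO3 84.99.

57.7 %

n(AgNO3) = 8.040 mol
n(NaCl) = 3.28 × 4360/1000 = 14.30 mol
n/ν for AgNO3 = 8.040/1 = 8.040
n/ν for NaCl = 14.30/1 = 14.30
Smallest n/ν is AgNO3 → limiting reagent.
theoretical n(NaNO3) = (1/1) × 8.040 = 8.040 mol → 683.3 g
% yield = 394 / 683.3 × 100 = 57.66 %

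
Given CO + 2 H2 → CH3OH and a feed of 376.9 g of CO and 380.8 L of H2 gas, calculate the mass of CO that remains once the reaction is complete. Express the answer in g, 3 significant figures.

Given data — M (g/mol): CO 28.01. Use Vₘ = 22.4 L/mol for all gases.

n(CO) = 376.9 / 28.01 = 13.46 mol
n(H2) = 380.8 / 22.4 = 17.00 mol
n/ν → CO: 13.46, H2: 8.500; H2 is limiting.
CO consumed = (1/2) × 17.00 = 8.500 mol
CO remaining = 13.46 − 8.500 = 4.960 mol
mass = 4.960 × 28.01 = 138.9 g

139 g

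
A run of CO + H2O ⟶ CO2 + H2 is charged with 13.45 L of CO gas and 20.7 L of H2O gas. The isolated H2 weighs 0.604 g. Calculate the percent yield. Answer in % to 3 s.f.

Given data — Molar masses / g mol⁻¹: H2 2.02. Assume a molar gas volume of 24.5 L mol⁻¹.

n(CO) = 13.45 / 24.5 = 0.5490 mol
n(H2O) = 20.70 / 24.5 = 0.8449 mol
n/ν → CO: 0.5490, H2O: 0.8449; CO is limiting.
theoretical n(H2) = (1/1) × 0.5490 = 0.5490 mol → 1.109 g
% yield = 0.604 / 1.109 × 100 = 54.46 %

54.5 %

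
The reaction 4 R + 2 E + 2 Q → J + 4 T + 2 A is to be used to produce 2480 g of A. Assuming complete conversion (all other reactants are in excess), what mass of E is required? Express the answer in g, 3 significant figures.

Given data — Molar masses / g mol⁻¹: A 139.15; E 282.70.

n(A) = 2480 / 139.15 = 17.82 mol
n(E) = (2/2) × 17.82 = 17.82 mol
mass = 17.82 × 282.70 = 5038 g

5040 g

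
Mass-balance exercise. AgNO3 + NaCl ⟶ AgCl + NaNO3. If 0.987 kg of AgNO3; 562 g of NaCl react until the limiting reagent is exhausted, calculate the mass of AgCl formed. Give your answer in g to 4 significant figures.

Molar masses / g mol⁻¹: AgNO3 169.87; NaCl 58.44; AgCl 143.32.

832.7 g

n(AgNO3) = 0.9870×1000 / 169.87 = 5.810 mol
n(NaCl) = 562.0 / 58.44 = 9.617 mol
n/ν for AgNO3 = 5.810/1 = 5.810
n/ν for NaCl = 9.617/1 = 9.617
Smallest n/ν is AgNO3 → limiting reagent.
n(AgCl) = (1/1) × 5.810 = 5.810 mol
mass = 5.810 × 143.32 = 832.7 g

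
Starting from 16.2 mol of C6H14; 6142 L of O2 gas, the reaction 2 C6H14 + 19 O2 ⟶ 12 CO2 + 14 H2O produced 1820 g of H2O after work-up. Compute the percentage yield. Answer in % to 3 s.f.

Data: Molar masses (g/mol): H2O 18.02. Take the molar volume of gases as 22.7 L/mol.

89.1 %

n(C6H14) = 16.20 mol
n(O2) = 6142 / 22.7 = 270.6 mol
n/ν for C6H14 = 16.20/2 = 8.100
n/ν for O2 = 270.6/19 = 14.24
Smallest n/ν is C6H14 → limiting reagent.
theoretical n(H2O) = (14/2) × 16.20 = 113.4 mol → 2043 g
% yield = 1820 / 2043 × 100 = 89.08 %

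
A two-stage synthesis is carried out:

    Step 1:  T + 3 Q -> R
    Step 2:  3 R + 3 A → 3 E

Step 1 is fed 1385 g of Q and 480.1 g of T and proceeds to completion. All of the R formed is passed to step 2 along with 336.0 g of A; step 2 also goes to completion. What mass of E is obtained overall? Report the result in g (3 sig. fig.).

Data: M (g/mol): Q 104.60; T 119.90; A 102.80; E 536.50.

Step 1:
n(Q) = 1385 / 104.60 = 13.24 mol
n(T) = 480.1 / 119.90 = 4.004 mol
n/ν → Q: 4.413, T: 4.004; T is limiting.
n(R) produced = (1/1) × 4.004 = 4.004 mol
Step 2:
n(R) available = 4.004 mol
n(A) = 336.0 / 102.80 = 3.268 mol
n/ν → R: 1.335, A: 1.089; A is limiting.
n(E) = (3/3) × 3.268 = 3.268 mol
mass = 3.268 × 536.50 = 1753 g

1750 g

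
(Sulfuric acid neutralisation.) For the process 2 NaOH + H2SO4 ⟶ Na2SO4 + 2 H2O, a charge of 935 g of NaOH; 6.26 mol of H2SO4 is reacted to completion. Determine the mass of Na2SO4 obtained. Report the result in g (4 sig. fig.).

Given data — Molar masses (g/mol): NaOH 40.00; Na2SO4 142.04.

n(NaOH) = 935.0 / 40.00 = 23.38 mol
n(H2SO4) = 6.260 mol
n/ν for NaOH = 23.38/2 = 11.69
n/ν for H2SO4 = 6.260/1 = 6.260
Smallest n/ν is H2SO4 → limiting reagent.
n(Na2SO4) = (1/1) × 6.260 = 6.260 mol
mass = 6.260 × 142.04 = 889.2 g

889.2 g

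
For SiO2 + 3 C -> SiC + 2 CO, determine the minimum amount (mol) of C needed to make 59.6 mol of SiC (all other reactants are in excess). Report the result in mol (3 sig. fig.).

n(SiC) = 59.60 mol
n(C) = (3/1) × 59.60 = 178.8 mol

179 mol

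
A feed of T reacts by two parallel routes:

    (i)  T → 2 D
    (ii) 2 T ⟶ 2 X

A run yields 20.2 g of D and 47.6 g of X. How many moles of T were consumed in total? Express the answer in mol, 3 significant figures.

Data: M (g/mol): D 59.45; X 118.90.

0.570 mol

n(D) = 20.2 / 59.45 = 0.3398 mol
n(X) = 47.6 / 118.90 = 0.4003 mol
n(T) via (i) = (1/2)×0.3398 = 0.1699 mol
n(T) via (ii) = (2/2)×0.4003 = 0.4003 mol
total n(T) = 0.1699 + 0.4003 = 0.5702 mol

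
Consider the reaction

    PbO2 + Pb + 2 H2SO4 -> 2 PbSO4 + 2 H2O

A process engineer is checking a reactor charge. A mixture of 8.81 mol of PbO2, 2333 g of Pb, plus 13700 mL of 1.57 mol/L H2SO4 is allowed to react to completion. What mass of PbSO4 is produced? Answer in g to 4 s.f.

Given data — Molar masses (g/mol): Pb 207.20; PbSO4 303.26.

n(PbO2) = 8.810 mol
n(Pb) = 2333 / 207.20 = 11.26 mol
n(H2SO4) = 1.57 × 13700/1000 = 21.51 mol
n/ν for PbO2 = 8.810/1 = 8.810
n/ν for Pb = 11.26/1 = 11.26
n/ν for H2SO4 = 21.51/2 = 10.76
Smallest n/ν is PbO2 → limiting reagent.
n(PbSO4) = (2/1) × 8.810 = 17.62 mol
mass = 17.62 × 303.26 = 5343 g

5343 g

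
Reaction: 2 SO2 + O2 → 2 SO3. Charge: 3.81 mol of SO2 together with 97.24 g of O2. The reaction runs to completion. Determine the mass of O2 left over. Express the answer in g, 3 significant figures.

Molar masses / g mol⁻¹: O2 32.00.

36.3 g

n(SO2) = 3.810 mol
n(O2) = 97.24 / 32.00 = 3.039 mol
n/ν for SO2 = 3.810/2 = 1.905
n/ν for O2 = 3.039/1 = 3.039
Smallest n/ν is SO2 → limiting reagent.
O2 consumed = (1/2) × 3.810 = 1.905 mol
O2 remaining = 3.039 − 1.905 = 1.134 mol
mass = 1.134 × 32.00 = 36.29 g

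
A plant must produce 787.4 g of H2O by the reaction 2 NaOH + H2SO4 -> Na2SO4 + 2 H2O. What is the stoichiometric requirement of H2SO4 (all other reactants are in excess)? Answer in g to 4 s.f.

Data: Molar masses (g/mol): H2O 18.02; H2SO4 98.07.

n(H2O) = 787.4 / 18.02 = 43.70 mol
n(H2SO4) = (1/2) × 43.70 = 21.85 mol
mass = 21.85 × 98.07 = 2143 g

2143 g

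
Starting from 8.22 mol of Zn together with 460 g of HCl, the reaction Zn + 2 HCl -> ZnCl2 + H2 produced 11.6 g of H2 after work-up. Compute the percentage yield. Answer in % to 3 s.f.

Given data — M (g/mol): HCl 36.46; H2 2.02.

n(Zn) = 8.220 mol
n(HCl) = 460.0 / 36.46 = 12.62 mol
n/ν for Zn = 8.220/1 = 8.220
n/ν for HCl = 12.62/2 = 6.310
Smallest n/ν is HCl → limiting reagent.
theoretical n(H2) = (1/2) × 12.62 = 6.310 mol → 12.75 g
% yield = 11.6 / 12.75 × 100 = 90.98 %

91.0 %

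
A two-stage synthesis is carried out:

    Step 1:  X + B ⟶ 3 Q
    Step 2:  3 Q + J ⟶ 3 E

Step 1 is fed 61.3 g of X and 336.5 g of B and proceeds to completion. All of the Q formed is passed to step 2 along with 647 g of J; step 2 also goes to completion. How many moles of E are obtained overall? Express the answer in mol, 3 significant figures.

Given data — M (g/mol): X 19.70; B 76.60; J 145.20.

9.34 mol

Step 1:
n(X) = 61.30 / 19.70 = 3.112 mol
n(B) = 336.5 / 76.60 = 4.393 mol
n/ν for X = 3.112/1 = 3.112
n/ν for B = 4.393/1 = 4.393
Smallest n/ν is X → limiting reagent.
n(Q) produced = (3/1) × 3.112 = 9.336 mol
Step 2:
n(Q) available = 9.336 mol
n(J) = 647.0 / 145.20 = 4.456 mol
n/ν for Q = 9.336/3 = 3.112
n/ν for J = 4.456/1 = 4.456
Smallest n/ν is Q → limiting reagent.
n(E) = (3/3) × 9.336 = 9.336 mol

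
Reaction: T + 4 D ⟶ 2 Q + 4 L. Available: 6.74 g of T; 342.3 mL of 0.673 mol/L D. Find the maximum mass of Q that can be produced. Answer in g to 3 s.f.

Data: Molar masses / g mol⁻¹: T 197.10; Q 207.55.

n(T) = 6.740 / 197.10 = 0.03420 mol
n(D) = 0.673 × 342.3/1000 = 0.2304 mol
n/ν → T: 0.03420, D: 0.05760; T is limiting.
n(Q) = (2/1) × 0.03420 = 0.06840 mol
mass = 0.06840 × 207.55 = 14.20 g

14.2 g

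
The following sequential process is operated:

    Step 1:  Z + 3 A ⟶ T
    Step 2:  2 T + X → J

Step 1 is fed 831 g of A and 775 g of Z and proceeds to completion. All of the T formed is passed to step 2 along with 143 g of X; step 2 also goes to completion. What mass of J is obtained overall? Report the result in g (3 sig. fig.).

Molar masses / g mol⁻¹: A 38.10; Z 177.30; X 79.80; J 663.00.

Step 1:
n(A) = 831.0 / 38.10 = 21.81 mol
n(Z) = 775.0 / 177.30 = 4.371 mol
n/ν for A = 21.81/3 = 7.270
n/ν for Z = 4.371/1 = 4.371
Smallest n/ν is Z → limiting reagent.
n(T) produced = (1/1) × 4.371 = 4.371 mol
Step 2:
n(T) available = 4.371 mol
n(X) = 143.0 / 79.80 = 1.792 mol
n/ν for T = 4.371/2 = 2.186
n/ν for X = 1.792/1 = 1.792
Smallest n/ν is X → limiting reagent.
n(J) = (1/1) × 1.792 = 1.792 mol
mass = 1.792 × 663.00 = 1188 g

1190 g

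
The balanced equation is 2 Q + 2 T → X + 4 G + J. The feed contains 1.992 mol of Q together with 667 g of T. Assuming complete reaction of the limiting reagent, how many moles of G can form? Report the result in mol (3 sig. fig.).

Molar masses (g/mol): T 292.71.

n(Q) = 1.992 mol
n(T) = 667.0 / 292.71 = 2.279 mol
n/ν for Q = 1.992/2 = 0.9960
n/ν for T = 2.279/2 = 1.140
Smallest n/ν is Q → limiting reagent.
n(G) = (4/2) × 1.992 = 3.984 mol

3.98 mol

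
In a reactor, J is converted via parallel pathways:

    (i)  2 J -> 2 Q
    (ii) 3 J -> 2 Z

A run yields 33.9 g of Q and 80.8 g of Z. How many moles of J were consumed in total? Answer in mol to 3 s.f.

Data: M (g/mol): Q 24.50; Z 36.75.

4.68 mol

n(Q) = 33.9 / 24.50 = 1.384 mol
n(Z) = 80.8 / 36.75 = 2.199 mol
n(J) via (i) = (2/2)×1.384 = 1.384 mol
n(J) via (ii) = (3/2)×2.199 = 3.299 mol
total n(J) = 1.384 + 3.299 = 4.683 mol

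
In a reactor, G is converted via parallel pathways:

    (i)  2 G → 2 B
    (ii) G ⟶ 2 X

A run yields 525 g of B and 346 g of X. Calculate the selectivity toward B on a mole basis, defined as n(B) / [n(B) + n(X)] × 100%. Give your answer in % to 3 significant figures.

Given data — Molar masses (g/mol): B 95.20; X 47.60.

43.1 %

n(B) = 525 / 95.20 = 5.515 mol
n(X) = 346 / 47.60 = 7.269 mol
selectivity = 5.515/(5.515+7.269) × 100 = 43.14 %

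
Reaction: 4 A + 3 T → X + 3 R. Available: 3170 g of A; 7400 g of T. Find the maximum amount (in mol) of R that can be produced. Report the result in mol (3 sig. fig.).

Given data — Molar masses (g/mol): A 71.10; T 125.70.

33.4 mol

n(A) = 3170 / 71.10 = 44.59 mol
n(T) = 7400 / 125.70 = 58.87 mol
n/ν for A = 44.59/4 = 11.15
n/ν for T = 58.87/3 = 19.62
Smallest n/ν is A → limiting reagent.
n(R) = (3/4) × 44.59 = 33.44 mol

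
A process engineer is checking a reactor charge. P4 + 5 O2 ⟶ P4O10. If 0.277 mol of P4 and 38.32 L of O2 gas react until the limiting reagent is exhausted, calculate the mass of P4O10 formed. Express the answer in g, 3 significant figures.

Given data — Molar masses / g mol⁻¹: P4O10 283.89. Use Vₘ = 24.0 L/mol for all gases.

78.6 g

n(P4) = 0.2770 mol
n(O2) = 38.32 / 24.0 = 1.597 mol
n/ν → P4: 0.2770, O2: 0.3194; P4 is limiting.
n(P4O10) = (1/1) × 0.2770 = 0.2770 mol
mass = 0.2770 × 283.89 = 78.64 g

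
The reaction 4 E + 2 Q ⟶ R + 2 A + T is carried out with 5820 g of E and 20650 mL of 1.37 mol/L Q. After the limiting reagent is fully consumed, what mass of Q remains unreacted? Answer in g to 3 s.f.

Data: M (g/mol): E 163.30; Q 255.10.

n(E) = 5820 / 163.30 = 35.64 mol
n(Q) = 1.37 × 20650/1000 = 28.29 mol
n/ν for E = 35.64/4 = 8.910
n/ν for Q = 28.29/2 = 14.15
Smallest n/ν is E → limiting reagent.
Q consumed = (2/4) × 35.64 = 17.82 mol
Q remaining = 28.29 − 17.82 = 10.47 mol
mass = 10.47 × 255.10 = 2671 g

2670 g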